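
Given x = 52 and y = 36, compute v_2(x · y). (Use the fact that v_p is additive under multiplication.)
v_2(1872) = 4

v_p(x) = 2 (factor: 52 = 2^2 · 13); v_p(y) = 2 (factor: 36 = 2^2 · 9). Additivity: v_p(xy) = v_p(x) + v_p(y) = 2 + 2 = 4. (Direct check: xy = 1872 = 2^4 · (117).)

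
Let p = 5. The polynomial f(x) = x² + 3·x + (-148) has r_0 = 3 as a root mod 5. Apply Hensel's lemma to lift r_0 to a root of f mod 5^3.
r_2 = 98 (mod 125)

Hensel: r_{i+1} = r_i − f(r_i)·(f′(r_i))^{-1} mod 5^{i+2}, f′(x) = 2x + 3. Iterate:
  r_0 = 3 (mod 5)
  r_1 = 23 (mod 25)
  r_2 = 98 (mod 125)
Final: r = 98 satisfies f(r) ≡ 0 mod 5^3.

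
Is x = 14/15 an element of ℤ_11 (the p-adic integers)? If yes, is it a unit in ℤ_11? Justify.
x ∈ ℤ_11^× (unit); v_11(x) = 0

ℤ_11 = {x ∈ ℚ_11 : v_11(x) ≥ 0} and ℤ_11^× = {x ∈ ℤ_11 : v_11(x) = 0}. Here v_11(14/15) = v_11(num) − v_11(den) = 0; compare against these criteria.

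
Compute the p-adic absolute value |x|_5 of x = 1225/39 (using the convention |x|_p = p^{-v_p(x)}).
|1225/39|_5 = 1/25

Step 1 — compute v_5(x) by factoring powers of 5 out of the numerator and denominator: v_5(1225/39) = 2. Step 2 — apply |x|_p = p^{-v_p(x)} = 5^{-2} = 1/25.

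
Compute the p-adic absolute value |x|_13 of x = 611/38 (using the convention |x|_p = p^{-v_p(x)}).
|611/38|_13 = 1/13

Step 1 — compute v_13(x) by factoring powers of 13 out of the numerator and denominator: v_13(611/38) = 1. Step 2 — apply |x|_p = p^{-v_p(x)} = 13^{-1} = 1/13.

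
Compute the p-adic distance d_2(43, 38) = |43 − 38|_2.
d_2(43, 38) = 1

Step 1 — x − y = 43 − 38 = 5. Step 2 — v_2(5) = 0 (factor: 5 = (2^0 · 5); the sign does not affect v_p). Step 3 — |x − y|_2 = 2^{0} = 1.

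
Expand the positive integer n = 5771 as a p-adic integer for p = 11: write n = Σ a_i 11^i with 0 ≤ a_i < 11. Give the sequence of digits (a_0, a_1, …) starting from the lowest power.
(a_0, a_1, …) = (7, 7, 3, 4)

Repeated division by 11 gives the digits low-to-high: 5771 = 7 + 7·11^1 + 3·11^2 + 4·11^3. Digit sequence: (7, 7, 3, 4).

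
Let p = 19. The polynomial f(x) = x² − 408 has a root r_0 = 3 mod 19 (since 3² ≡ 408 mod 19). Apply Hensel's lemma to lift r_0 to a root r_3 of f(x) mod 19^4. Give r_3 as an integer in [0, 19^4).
r_3 = 117936 (mod 130321)

Hensel's recurrence: r_{i+1} = r_i − f(r_i)·(f′(r_i))^{-1} mod 19^{i+2}, with f′(x) = 2x. Iterate:
  r_0 = 3 (mod 19)
  r_1 = 250 (mod 361)
  r_2 = 1333 (mod 6859)
  r_3 = 117936 (mod 130321)
Final: r_3 = 117936, and one checks f(r_3) ≡ 0 mod 19^4.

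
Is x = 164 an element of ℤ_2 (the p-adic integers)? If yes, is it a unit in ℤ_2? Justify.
x ∈ ℤ_2 but not a unit; v_2(x) = 2 > 0

ℤ_2 = {x ∈ ℚ_2 : v_2(x) ≥ 0} and ℤ_2^× = {x ∈ ℤ_2 : v_2(x) = 0}. Here v_2(164) = v_2(num) − v_2(den) = 2; compare against these criteria.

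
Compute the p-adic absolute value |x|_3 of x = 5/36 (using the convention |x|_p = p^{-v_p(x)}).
|5/36|_3 = 9

Step 1 — compute v_3(x) by factoring powers of 3 out of the numerator and denominator: v_3(5/36) = -2. Step 2 — apply |x|_p = p^{-v_p(x)} = 3^{2} = 9.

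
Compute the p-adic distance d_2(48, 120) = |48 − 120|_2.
d_2(48, 120) = 1/8

Step 1 — x − y = 48 − 120 = -72. Step 2 — v_2(-72) = 3 (factor: -72 = −(2^3 · 9); the sign does not affect v_p). Step 3 — |x − y|_2 = 2^{-3} = 1/8.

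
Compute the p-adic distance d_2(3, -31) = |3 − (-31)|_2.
d_2(3, -31) = 1/2

Step 1 — x − y = 3 − (-31) = 34. Step 2 — v_2(34) = 1 (factor: 34 = (2^1 · 17); the sign does not affect v_p). Step 3 — |x − y|_2 = 2^{-1} = 1/2.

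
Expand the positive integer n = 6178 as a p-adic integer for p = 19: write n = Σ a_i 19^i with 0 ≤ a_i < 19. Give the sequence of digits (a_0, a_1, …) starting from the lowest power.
(a_0, a_1, …) = (3, 2, 17)

Repeated division by 19 gives the digits low-to-high: 6178 = 3 + 2·19^1 + 17·19^2. Digit sequence: (3, 2, 17).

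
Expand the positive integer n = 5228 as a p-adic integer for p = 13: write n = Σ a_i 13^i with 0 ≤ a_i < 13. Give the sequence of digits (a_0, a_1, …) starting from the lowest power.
(a_0, a_1, …) = (2, 12, 4, 2)

Repeated division by 13 gives the digits low-to-high: 5228 = 2 + 12·13^1 + 4·13^2 + 2·13^3. Digit sequence: (2, 12, 4, 2).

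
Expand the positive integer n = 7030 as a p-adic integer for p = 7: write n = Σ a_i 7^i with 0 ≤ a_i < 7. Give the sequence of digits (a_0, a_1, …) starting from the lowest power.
(a_0, a_1, …) = (2, 3, 3, 6, 2)

Repeated division by 7 gives the digits low-to-high: 7030 = 2 + 3·7^1 + 3·7^2 + 6·7^3 + 2·7^4. Digit sequence: (2, 3, 3, 6, 2).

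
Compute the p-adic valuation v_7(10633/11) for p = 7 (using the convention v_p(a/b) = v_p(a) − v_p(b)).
v_7(10633/11) = 3

Factor powers of 7 from the numerator and denominator of the reduced fraction: 10633 = 7^3 · 31 and 11 = 7^0 · 11. Apply v_p(a/b) = v_p(a) − v_p(b): v_7(10633/11) = 3 − 0 = 3.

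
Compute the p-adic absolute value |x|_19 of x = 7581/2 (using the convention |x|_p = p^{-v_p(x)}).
|7581/2|_19 = 1/361

Step 1 — compute v_19(x) by factoring powers of 19 out of the numerator and denominator: v_19(7581/2) = 2. Step 2 — apply |x|_p = p^{-v_p(x)} = 19^{-2} = 1/361.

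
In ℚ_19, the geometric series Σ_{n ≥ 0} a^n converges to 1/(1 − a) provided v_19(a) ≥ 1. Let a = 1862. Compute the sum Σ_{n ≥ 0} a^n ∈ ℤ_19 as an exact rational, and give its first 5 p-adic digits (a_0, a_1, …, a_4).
Σ a^n = 1/(1 − a) = -1/1861;  first 5 digits = (1, 3, 14, 0, 16)

v_19(a) = 1 ≥ 1, so the series converges in ℤ_19 to 1/(1 − a) = 1/(1 − 1862) = -1/1861. Expand this rational in ℤ_19: compute digits iteratively via d_i = x_i mod 19, x_{i+1} = (x_i − d_i)/19. The first 5 digits are (1, 3, 14, 0, 16).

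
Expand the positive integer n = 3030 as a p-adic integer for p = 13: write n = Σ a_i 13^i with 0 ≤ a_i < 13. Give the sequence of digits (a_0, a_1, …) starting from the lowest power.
(a_0, a_1, …) = (1, 12, 4, 1)

Repeated division by 13 gives the digits low-to-high: 3030 = 1 + 12·13^1 + 4·13^2 + 1·13^3. Digit sequence: (1, 12, 4, 1).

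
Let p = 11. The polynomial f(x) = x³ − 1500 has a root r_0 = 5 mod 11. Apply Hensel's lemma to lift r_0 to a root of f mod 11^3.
r_2 = 104 (mod 1331)

Hensel: r_{i+1} = r_i − f(r_i)/f′(r_i) mod 11^{i+2}, where f′(x) = 3x². Iterate:
  r_0 = 5 (mod 11)
  r_1 = 104 (mod 121)
  r_2 = 104 (mod 1331)
Final: r = 104 with f(r) ≡ 0 mod 11^3.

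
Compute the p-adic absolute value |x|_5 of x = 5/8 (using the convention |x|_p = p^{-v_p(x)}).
|5/8|_5 = 1/5

Step 1 — compute v_5(x) by factoring powers of 5 out of the numerator and denominator: v_5(5/8) = 1. Step 2 — apply |x|_p = p^{-v_p(x)} = 5^{-1} = 1/5.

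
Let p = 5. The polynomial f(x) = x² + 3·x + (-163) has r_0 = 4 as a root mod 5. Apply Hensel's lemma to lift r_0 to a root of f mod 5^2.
r_1 = 14 (mod 25)

Hensel: r_{i+1} = r_i − f(r_i)·(f′(r_i))^{-1} mod 5^{i+2}, f′(x) = 2x + 3. Iterate:
  r_0 = 4 (mod 5)
  r_1 = 14 (mod 25)
Final: r = 14 satisfies f(r) ≡ 0 mod 5^2.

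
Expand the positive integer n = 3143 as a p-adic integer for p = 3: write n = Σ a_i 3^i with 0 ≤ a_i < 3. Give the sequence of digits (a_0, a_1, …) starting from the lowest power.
(a_0, a_1, …) = (2, 0, 1, 2, 2, 0, 1, 1)

Repeated division by 3 gives the digits low-to-high: 3143 = 2 + 1·3^2 + 2·3^3 + 2·3^4 + 1·3^6 + 1·3^7. Digit sequence: (2, 0, 1, 2, 2, 0, 1, 1).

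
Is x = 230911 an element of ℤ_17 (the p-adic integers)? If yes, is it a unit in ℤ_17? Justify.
x ∈ ℤ_17 but not a unit; v_17(x) = 3 > 0

ℤ_17 = {x ∈ ℚ_17 : v_17(x) ≥ 0} and ℤ_17^× = {x ∈ ℤ_17 : v_17(x) = 0}. Here v_17(230911) = v_17(num) − v_17(den) = 3; compare against these criteria.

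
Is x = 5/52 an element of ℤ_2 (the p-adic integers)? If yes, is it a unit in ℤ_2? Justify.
x ∉ ℤ_2 (v_2(x) = -2 < 0)

ℤ_2 = {x ∈ ℚ_2 : v_2(x) ≥ 0} and ℤ_2^× = {x ∈ ℤ_2 : v_2(x) = 0}. Here v_2(5/52) = v_2(num) − v_2(den) = -2; compare against these criteria.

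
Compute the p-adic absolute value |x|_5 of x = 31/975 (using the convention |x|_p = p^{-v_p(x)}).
|31/975|_5 = 25

Step 1 — compute v_5(x) by factoring powers of 5 out of the numerator and denominator: v_5(31/975) = -2. Step 2 — apply |x|_p = p^{-v_p(x)} = 5^{2} = 25.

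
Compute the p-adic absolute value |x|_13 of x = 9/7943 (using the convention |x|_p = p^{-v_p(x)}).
|9/7943|_13 = 169

Step 1 — compute v_13(x) by factoring powers of 13 out of the numerator and denominator: v_13(9/7943) = -2. Step 2 — apply |x|_p = p^{-v_p(x)} = 13^{2} = 169.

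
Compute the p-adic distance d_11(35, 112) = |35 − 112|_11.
d_11(35, 112) = 1/11

Step 1 — x − y = 35 − 112 = -77. Step 2 — v_11(-77) = 1 (factor: -77 = −(11^1 · 7); the sign does not affect v_p). Step 3 — |x − y|_11 = 11^{-1} = 1/11.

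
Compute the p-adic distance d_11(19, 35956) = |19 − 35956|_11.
d_11(19, 35956) = 1/1331

Step 1 — x − y = 19 − 35956 = -35937. Step 2 — v_11(-35937) = 3 (factor: -35937 = −(11^3 · 27); the sign does not affect v_p). Step 3 — |x − y|_11 = 11^{-3} = 1/1331.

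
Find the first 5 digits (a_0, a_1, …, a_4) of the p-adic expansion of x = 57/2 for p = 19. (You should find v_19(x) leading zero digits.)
(a_0, …, a_4) = (0, 11, 9, 9, 9)

v_19(57/2) = 1, so a_0 = ... = a_0 = 0. Factor out: x = 19^1 · u with u = 3/2 a unit in ℤ_19. Expand u iteratively via a_{v+i} = u_i mod 19, u_{i+1} = (u_i − a_{v+i})/19:
  u_0 = 3/2;  a_1 = 11;  u_1 = (u_0 − 11)/19 = -1/2
  u_1 = -1/2;  a_2 = 9;  u_2 = (u_1 − 9)/19 = -1/2
  u_2 = -1/2;  a_3 = 9;  u_3 = (u_2 − 9)/19 = -1/2
  u_3 = -1/2;  a_4 = 9;  u_4 = (u_3 − 9)/19 = -1/2
Digits: (0, 11, 9, 9, 9).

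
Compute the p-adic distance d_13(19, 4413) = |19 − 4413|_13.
d_13(19, 4413) = 1/2197

Step 1 — x − y = 19 − 4413 = -4394. Step 2 — v_13(-4394) = 3 (factor: -4394 = −(13^3 · 2); the sign does not affect v_p). Step 3 — |x − y|_13 = 13^{-3} = 1/2197.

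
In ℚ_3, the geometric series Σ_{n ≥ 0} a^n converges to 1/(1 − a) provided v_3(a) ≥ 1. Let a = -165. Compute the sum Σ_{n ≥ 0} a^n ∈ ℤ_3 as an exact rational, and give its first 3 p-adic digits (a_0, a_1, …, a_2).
Σ a^n = 1/(1 − a) = 1/166;  first 3 digits = (1, 2, 0)

v_3(a) = 1 ≥ 1, so the series converges in ℤ_3 to 1/(1 − a) = 1/(1 − (-165)) = 1/166. Expand this rational in ℤ_3: compute digits iteratively via d_i = x_i mod 3, x_{i+1} = (x_i − d_i)/3. The first 3 digits are (1, 2, 0).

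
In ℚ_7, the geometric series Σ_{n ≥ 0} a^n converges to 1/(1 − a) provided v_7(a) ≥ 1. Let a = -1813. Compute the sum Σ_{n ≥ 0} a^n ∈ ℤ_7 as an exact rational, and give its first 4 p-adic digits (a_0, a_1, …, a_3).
Σ a^n = 1/(1 − a) = 1/1814;  first 4 digits = (1, 0, 5, 1)

v_7(a) = 2 ≥ 1, so the series converges in ℤ_7 to 1/(1 − a) = 1/(1 − (-1813)) = 1/1814. Expand this rational in ℤ_7: compute digits iteratively via d_i = x_i mod 7, x_{i+1} = (x_i − d_i)/7. The first 4 digits are (1, 0, 5, 1).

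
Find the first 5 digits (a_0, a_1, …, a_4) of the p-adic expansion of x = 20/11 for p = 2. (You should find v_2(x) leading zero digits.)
(a_0, …, a_4) = (0, 0, 1, 1, 1)

v_2(20/11) = 2, so a_0 = ... = a_1 = 0. Factor out: x = 2^2 · u with u = 5/11 a unit in ℤ_2. Expand u iteratively via a_{v+i} = u_i mod 2, u_{i+1} = (u_i − a_{v+i})/2:
  u_0 = 5/11;  a_2 = 1;  u_1 = (u_0 − 1)/2 = -3/11
  u_1 = -3/11;  a_3 = 1;  u_2 = (u_1 − 1)/2 = -7/11
  u_2 = -7/11;  a_4 = 1;  u_3 = (u_2 − 1)/2 = -9/11
Digits: (0, 0, 1, 1, 1).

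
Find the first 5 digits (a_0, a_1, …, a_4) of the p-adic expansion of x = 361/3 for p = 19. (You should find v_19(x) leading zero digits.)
(a_0, …, a_4) = (0, 0, 13, 12, 12)

v_19(361/3) = 2, so a_0 = ... = a_1 = 0. Factor out: x = 19^2 · u with u = 1/3 a unit in ℤ_19. Expand u iteratively via a_{v+i} = u_i mod 19, u_{i+1} = (u_i − a_{v+i})/19:
  u_0 = 1/3;  a_2 = 13;  u_1 = (u_0 − 13)/19 = -2/3
  u_1 = -2/3;  a_3 = 12;  u_2 = (u_1 − 12)/19 = -2/3
  u_2 = -2/3;  a_4 = 12;  u_3 = (u_2 − 12)/19 = -2/3
Digits: (0, 0, 13, 12, 12).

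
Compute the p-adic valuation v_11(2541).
v_11(2541) = 2

v_11(n) is the largest exponent k such that 11^k divides n. Factor out: 2541 = 11^2 · 21. (Sign doesn't affect v_p.) So v_11(2541) = 2.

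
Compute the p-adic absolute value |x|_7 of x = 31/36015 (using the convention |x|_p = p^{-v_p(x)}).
|31/36015|_7 = 2401

Step 1 — compute v_7(x) by factoring powers of 7 out of the numerator and denominator: v_7(31/36015) = -4. Step 2 — apply |x|_p = p^{-v_p(x)} = 7^{4} = 2401.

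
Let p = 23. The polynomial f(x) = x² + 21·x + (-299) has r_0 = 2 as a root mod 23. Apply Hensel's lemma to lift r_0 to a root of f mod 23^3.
r_2 = 10444 (mod 12167)

Hensel: r_{i+1} = r_i − f(r_i)·(f′(r_i))^{-1} mod 23^{i+2}, f′(x) = 2x + 21. Iterate:
  r_0 = 2 (mod 23)
  r_1 = 393 (mod 529)
  r_2 = 10444 (mod 12167)
Final: r = 10444 satisfies f(r) ≡ 0 mod 23^3.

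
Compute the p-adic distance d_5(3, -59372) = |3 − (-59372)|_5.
d_5(3, -59372) = 1/3125

Step 1 — x − y = 3 − (-59372) = 59375. Step 2 — v_5(59375) = 5 (factor: 59375 = (5^5 · 19); the sign does not affect v_p). Step 3 — |x − y|_5 = 5^{-5} = 1/3125.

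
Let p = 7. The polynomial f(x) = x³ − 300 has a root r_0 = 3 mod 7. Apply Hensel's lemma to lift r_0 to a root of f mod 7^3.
r_2 = 171 (mod 343)

Hensel: r_{i+1} = r_i − f(r_i)/f′(r_i) mod 7^{i+2}, where f′(x) = 3x². Iterate:
  r_0 = 3 (mod 7)
  r_1 = 24 (mod 49)
  r_2 = 171 (mod 343)
Final: r = 171 with f(r) ≡ 0 mod 7^3.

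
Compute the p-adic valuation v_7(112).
v_7(112) = 1

v_7(n) is the largest exponent k such that 7^k divides n. Factor out: 112 = 7^1 · 16. (Sign doesn't affect v_p.) So v_7(112) = 1.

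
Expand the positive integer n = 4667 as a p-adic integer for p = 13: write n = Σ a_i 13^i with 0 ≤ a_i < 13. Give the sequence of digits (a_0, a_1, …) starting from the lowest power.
(a_0, a_1, …) = (0, 8, 1, 2)

Repeated division by 13 gives the digits low-to-high: 4667 = 8·13^1 + 1·13^2 + 2·13^3. Digit sequence: (0, 8, 1, 2).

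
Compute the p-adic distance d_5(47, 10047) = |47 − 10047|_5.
d_5(47, 10047) = 1/625

Step 1 — x − y = 47 − 10047 = -10000. Step 2 — v_5(-10000) = 4 (factor: -10000 = −(5^4 · 16); the sign does not affect v_p). Step 3 — |x − y|_5 = 5^{-4} = 1/625.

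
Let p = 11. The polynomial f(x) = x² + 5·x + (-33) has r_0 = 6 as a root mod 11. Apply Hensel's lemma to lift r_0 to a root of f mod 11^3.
r_2 = 61 (mod 1331)

Hensel: r_{i+1} = r_i − f(r_i)·(f′(r_i))^{-1} mod 11^{i+2}, f′(x) = 2x + 5. Iterate:
  r_0 = 6 (mod 11)
  r_1 = 61 (mod 121)
  r_2 = 61 (mod 1331)
Final: r = 61 satisfies f(r) ≡ 0 mod 11^3.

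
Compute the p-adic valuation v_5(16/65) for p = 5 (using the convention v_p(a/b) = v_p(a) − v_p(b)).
v_5(16/65) = -1

Factor powers of 5 from the numerator and denominator of the reduced fraction: 16 = 5^0 · 16 and 65 = 5^1 · 13. Apply v_p(a/b) = v_p(a) − v_p(b): v_5(16/65) = 0 − 1 = -1.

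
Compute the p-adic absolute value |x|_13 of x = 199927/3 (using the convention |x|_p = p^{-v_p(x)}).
|199927/3|_13 = 1/28561

Step 1 — compute v_13(x) by factoring powers of 13 out of the numerator and denominator: v_13(199927/3) = 4. Step 2 — apply |x|_p = p^{-v_p(x)} = 13^{-4} = 1/28561.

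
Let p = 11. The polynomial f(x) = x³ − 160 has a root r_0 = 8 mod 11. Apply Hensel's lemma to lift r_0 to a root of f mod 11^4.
r_3 = 10150 (mod 14641)

Hensel: r_{i+1} = r_i − f(r_i)/f′(r_i) mod 11^{i+2}, where f′(x) = 3x². Iterate:
  r_0 = 8 (mod 11)
  r_1 = 107 (mod 121)
  r_2 = 833 (mod 1331)
  r_3 = 10150 (mod 14641)
Final: r = 10150 with f(r) ≡ 0 mod 11^4.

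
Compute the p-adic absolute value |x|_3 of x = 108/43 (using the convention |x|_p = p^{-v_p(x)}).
|108/43|_3 = 1/27

Step 1 — compute v_3(x) by factoring powers of 3 out of the numerator and denominator: v_3(108/43) = 3. Step 2 — apply |x|_p = p^{-v_p(x)} = 3^{-3} = 1/27.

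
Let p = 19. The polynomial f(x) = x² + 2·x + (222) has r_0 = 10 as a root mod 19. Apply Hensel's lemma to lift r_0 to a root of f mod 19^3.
r_2 = 3145 (mod 6859)

Hensel: r_{i+1} = r_i − f(r_i)·(f′(r_i))^{-1} mod 19^{i+2}, f′(x) = 2x + 2. Iterate:
  r_0 = 10 (mod 19)
  r_1 = 257 (mod 361)
  r_2 = 3145 (mod 6859)
Final: r = 3145 satisfies f(r) ≡ 0 mod 19^3.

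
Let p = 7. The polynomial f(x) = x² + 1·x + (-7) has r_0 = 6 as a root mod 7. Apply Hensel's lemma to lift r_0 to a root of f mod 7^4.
r_3 = 1756 (mod 2401)

Hensel: r_{i+1} = r_i − f(r_i)·(f′(r_i))^{-1} mod 7^{i+2}, f′(x) = 2x + 1. Iterate:
  r_0 = 6 (mod 7)
  r_1 = 41 (mod 49)
  r_2 = 41 (mod 343)
  r_3 = 1756 (mod 2401)
Final: r = 1756 satisfies f(r) ≡ 0 mod 7^4.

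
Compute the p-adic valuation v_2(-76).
v_2(-76) = 2

v_2(n) is the largest exponent k such that 2^k divides n. Factor out: -76 = -2^2 · 19. (Sign doesn't affect v_p.) So v_2(-76) = 2.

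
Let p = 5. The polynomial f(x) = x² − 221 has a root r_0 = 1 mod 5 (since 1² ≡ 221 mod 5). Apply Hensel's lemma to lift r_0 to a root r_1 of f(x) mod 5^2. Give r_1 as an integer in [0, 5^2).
r_1 = 11 (mod 25)

Hensel's recurrence: r_{i+1} = r_i − f(r_i)·(f′(r_i))^{-1} mod 5^{i+2}, with f′(x) = 2x. Iterate:
  r_0 = 1 (mod 5)
  r_1 = 11 (mod 25)
Final: r_1 = 11, and one checks f(r_1) ≡ 0 mod 5^2.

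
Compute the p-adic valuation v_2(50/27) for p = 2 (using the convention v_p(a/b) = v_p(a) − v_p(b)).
v_2(50/27) = 1

Factor powers of 2 from the numerator and denominator of the reduced fraction: 50 = 2^1 · 25 and 27 = 2^0 · 27. Apply v_p(a/b) = v_p(a) − v_p(b): v_2(50/27) = 1 − 0 = 1.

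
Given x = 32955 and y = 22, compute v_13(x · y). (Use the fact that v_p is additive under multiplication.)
v_13(725010) = 3

v_p(x) = 3 (factor: 32955 = 13^3 · 15); v_p(y) = 0 (factor: 22 = 13^0 · 22). Additivity: v_p(xy) = v_p(x) + v_p(y) = 3 + 0 = 3. (Direct check: xy = 725010 = 13^3 · (330).)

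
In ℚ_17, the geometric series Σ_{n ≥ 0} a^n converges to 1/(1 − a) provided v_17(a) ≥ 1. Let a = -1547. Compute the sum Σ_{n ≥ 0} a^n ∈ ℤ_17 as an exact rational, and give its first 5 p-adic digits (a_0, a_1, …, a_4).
Σ a^n = 1/(1 − a) = 1/1548;  first 5 digits = (1, 11, 13, 15, 6)

v_17(a) = 1 ≥ 1, so the series converges in ℤ_17 to 1/(1 − a) = 1/(1 − (-1547)) = 1/1548. Expand this rational in ℤ_17: compute digits iteratively via d_i = x_i mod 17, x_{i+1} = (x_i − d_i)/17. The first 5 digits are (1, 11, 13, 15, 6).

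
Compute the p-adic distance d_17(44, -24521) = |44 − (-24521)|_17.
d_17(44, -24521) = 1/4913

Step 1 — x − y = 44 − (-24521) = 24565. Step 2 — v_17(24565) = 3 (factor: 24565 = (17^3 · 5); the sign does not affect v_p). Step 3 — |x − y|_17 = 17^{-3} = 1/4913.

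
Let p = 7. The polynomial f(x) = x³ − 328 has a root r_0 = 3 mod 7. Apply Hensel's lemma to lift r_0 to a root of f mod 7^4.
r_3 = 2005 (mod 2401)

Hensel: r_{i+1} = r_i − f(r_i)/f′(r_i) mod 7^{i+2}, where f′(x) = 3x². Iterate:
  r_0 = 3 (mod 7)
  r_1 = 45 (mod 49)
  r_2 = 290 (mod 343)
  r_3 = 2005 (mod 2401)
Final: r = 2005 with f(r) ≡ 0 mod 7^4.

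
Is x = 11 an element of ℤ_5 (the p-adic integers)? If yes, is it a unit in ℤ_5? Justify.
x ∈ ℤ_5^× (unit); v_5(x) = 0

ℤ_5 = {x ∈ ℚ_5 : v_5(x) ≥ 0} and ℤ_5^× = {x ∈ ℤ_5 : v_5(x) = 0}. Here v_5(11) = v_5(num) − v_5(den) = 0; compare against these criteria.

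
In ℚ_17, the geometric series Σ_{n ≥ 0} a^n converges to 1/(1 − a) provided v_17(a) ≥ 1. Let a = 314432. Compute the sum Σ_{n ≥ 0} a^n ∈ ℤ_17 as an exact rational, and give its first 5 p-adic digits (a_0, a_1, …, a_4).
Σ a^n = 1/(1 − a) = -1/314431;  first 5 digits = (1, 0, 0, 13, 3)

v_17(a) = 3 ≥ 1, so the series converges in ℤ_17 to 1/(1 − a) = 1/(1 − 314432) = -1/314431. Expand this rational in ℤ_17: compute digits iteratively via d_i = x_i mod 17, x_{i+1} = (x_i − d_i)/17. The first 5 digits are (1, 0, 0, 13, 3).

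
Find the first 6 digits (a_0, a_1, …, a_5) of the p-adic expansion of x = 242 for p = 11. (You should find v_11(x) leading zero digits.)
(a_0, …, a_5) = (0, 0, 2, 0, 0, 0)

v_11(242) = 2, so a_0 = ... = a_1 = 0. Factor out: x = 11^2 · u with u = 2 a unit in ℤ_11. Expand u iteratively via a_{v+i} = u_i mod 11, u_{i+1} = (u_i − a_{v+i})/11:
  u_0 = 2;  a_2 = 2;  u_1 = (u_0 − 2)/11 = 0
  u_1 = 0;  a_3 = 0;  u_2 = (u_1 − 0)/11 = 0
  u_2 = 0;  a_4 = 0;  u_3 = (u_2 − 0)/11 = 0
  u_3 = 0;  a_5 = 0;  u_4 = (u_3 − 0)/11 = 0
Digits: (0, 0, 2, 0, 0, 0).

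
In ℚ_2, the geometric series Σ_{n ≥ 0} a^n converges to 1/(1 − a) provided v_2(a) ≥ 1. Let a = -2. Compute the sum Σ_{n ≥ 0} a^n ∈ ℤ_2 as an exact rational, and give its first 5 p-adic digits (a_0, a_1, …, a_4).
Σ a^n = 1/(1 − a) = 1/3;  first 5 digits = (1, 1, 0, 1, 0)

v_2(a) = 1 ≥ 1, so the series converges in ℤ_2 to 1/(1 − a) = 1/(1 − (-2)) = 1/3. Expand this rational in ℤ_2: compute digits iteratively via d_i = x_i mod 2, x_{i+1} = (x_i − d_i)/2. The first 5 digits are (1, 1, 0, 1, 0).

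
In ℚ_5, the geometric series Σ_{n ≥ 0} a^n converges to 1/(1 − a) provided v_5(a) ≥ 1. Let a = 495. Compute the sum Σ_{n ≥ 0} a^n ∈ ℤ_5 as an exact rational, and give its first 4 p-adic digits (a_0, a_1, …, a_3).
Σ a^n = 1/(1 − a) = -1/494;  first 4 digits = (1, 4, 0, 3)

v_5(a) = 1 ≥ 1, so the series converges in ℤ_5 to 1/(1 − a) = 1/(1 − 495) = -1/494. Expand this rational in ℤ_5: compute digits iteratively via d_i = x_i mod 5, x_{i+1} = (x_i − d_i)/5. The first 4 digits are (1, 4, 0, 3).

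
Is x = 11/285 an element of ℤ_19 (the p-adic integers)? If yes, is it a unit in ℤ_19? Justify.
x ∉ ℤ_19 (v_19(x) = -1 < 0)

ℤ_19 = {x ∈ ℚ_19 : v_19(x) ≥ 0} and ℤ_19^× = {x ∈ ℤ_19 : v_19(x) = 0}. Here v_19(11/285) = v_19(num) − v_19(den) = -1; compare against these criteria.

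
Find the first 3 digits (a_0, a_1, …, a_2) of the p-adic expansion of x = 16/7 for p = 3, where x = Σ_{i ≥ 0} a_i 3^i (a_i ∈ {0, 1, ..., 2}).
(a_0, …, a_2) = (1, 0, 1)

v_3(16/7) = 0 (numerator and denominator both coprime to 3), so x ∈ ℤ_3^×. Compute digits iteratively via a_i = x_i mod 3, x_{i+1} = (x_i − a_i)/3, with x_0 = x:
  x_0 = 16/7;  a_0 = 1;  x_1 = (x_0 − 1)/3 = 3/7
  x_1 = 3/7;  a_1 = 0;  x_2 = (x_1 − 0)/3 = 1/7
  x_2 = 1/7;  a_2 = 1;  x_3 = (x_2 − 1)/3 = -2/7
Digits: (1, 0, 1).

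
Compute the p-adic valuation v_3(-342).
v_3(-342) = 2

v_3(n) is the largest exponent k such that 3^k divides n. Factor out: -342 = -3^2 · 38. (Sign doesn't affect v_p.) So v_3(-342) = 2.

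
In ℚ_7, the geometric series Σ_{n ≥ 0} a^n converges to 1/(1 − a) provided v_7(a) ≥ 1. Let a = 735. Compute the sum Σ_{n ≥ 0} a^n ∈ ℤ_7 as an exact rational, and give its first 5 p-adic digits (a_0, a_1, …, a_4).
Σ a^n = 1/(1 − a) = -1/734;  first 5 digits = (1, 0, 1, 2, 1)

v_7(a) = 2 ≥ 1, so the series converges in ℤ_7 to 1/(1 − a) = 1/(1 − 735) = -1/734. Expand this rational in ℤ_7: compute digits iteratively via d_i = x_i mod 7, x_{i+1} = (x_i − d_i)/7. The first 5 digits are (1, 0, 1, 2, 1).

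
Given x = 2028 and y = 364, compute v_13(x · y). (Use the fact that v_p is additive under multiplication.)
v_13(738192) = 3

v_p(x) = 2 (factor: 2028 = 13^2 · 12); v_p(y) = 1 (factor: 364 = 13^1 · 28). Additivity: v_p(xy) = v_p(x) + v_p(y) = 2 + 1 = 3. (Direct check: xy = 738192 = 13^3 · (336).)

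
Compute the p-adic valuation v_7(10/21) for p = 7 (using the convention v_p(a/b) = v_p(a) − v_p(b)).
v_7(10/21) = -1

Factor powers of 7 from the numerator and denominator of the reduced fraction: 10 = 7^0 · 10 and 21 = 7^1 · 3. Apply v_p(a/b) = v_p(a) − v_p(b): v_7(10/21) = 0 − 1 = -1.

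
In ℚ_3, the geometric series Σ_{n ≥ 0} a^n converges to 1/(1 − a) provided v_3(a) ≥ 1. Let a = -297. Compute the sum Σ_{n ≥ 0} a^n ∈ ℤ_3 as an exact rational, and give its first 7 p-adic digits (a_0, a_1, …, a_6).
Σ a^n = 1/(1 − a) = 1/298;  first 7 digits = (1, 0, 0, 1, 2, 1, 0)

v_3(a) = 3 ≥ 1, so the series converges in ℤ_3 to 1/(1 − a) = 1/(1 − (-297)) = 1/298. Expand this rational in ℤ_3: compute digits iteratively via d_i = x_i mod 3, x_{i+1} = (x_i − d_i)/3. The first 7 digits are (1, 0, 0, 1, 2, 1, 0).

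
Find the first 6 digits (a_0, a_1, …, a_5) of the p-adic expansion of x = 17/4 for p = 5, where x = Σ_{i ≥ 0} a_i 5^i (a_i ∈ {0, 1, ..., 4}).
(a_0, …, a_5) = (3, 4, 3, 3, 3, 3)

v_5(17/4) = 0 (numerator and denominator both coprime to 5), so x ∈ ℤ_5^×. Compute digits iteratively via a_i = x_i mod 5, x_{i+1} = (x_i − a_i)/5, with x_0 = x:
  x_0 = 17/4;  a_0 = 3;  x_1 = (x_0 − 3)/5 = 1/4
  x_1 = 1/4;  a_1 = 4;  x_2 = (x_1 − 4)/5 = -3/4
  x_2 = -3/4;  a_2 = 3;  x_3 = (x_2 − 3)/5 = -3/4
  x_3 = -3/4;  a_3 = 3;  x_4 = (x_3 − 3)/5 = -3/4
  x_4 = -3/4;  a_4 = 3;  x_5 = (x_4 − 3)/5 = -3/4
  x_5 = -3/4;  a_5 = 3;  x_6 = (x_5 − 3)/5 = -3/4
Digits: (3, 4, 3, 3, 3, 3).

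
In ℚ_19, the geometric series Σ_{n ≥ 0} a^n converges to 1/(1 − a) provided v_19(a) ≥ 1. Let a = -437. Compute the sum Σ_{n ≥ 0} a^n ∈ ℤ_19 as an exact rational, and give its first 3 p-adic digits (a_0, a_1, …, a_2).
Σ a^n = 1/(1 − a) = 1/438;  first 3 digits = (1, 15, 14)

v_19(a) = 1 ≥ 1, so the series converges in ℤ_19 to 1/(1 − a) = 1/(1 − (-437)) = 1/438. Expand this rational in ℤ_19: compute digits iteratively via d_i = x_i mod 19, x_{i+1} = (x_i − d_i)/19. The first 3 digits are (1, 15, 14).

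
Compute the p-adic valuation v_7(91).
v_7(91) = 1

v_7(n) is the largest exponent k such that 7^k divides n. Factor out: 91 = 7^1 · 13. (Sign doesn't affect v_p.) So v_7(91) = 1.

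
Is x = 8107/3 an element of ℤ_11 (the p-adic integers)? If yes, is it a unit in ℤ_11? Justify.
x ∈ ℤ_11 but not a unit; v_11(x) = 2 > 0

ℤ_11 = {x ∈ ℚ_11 : v_11(x) ≥ 0} and ℤ_11^× = {x ∈ ℤ_11 : v_11(x) = 0}. Here v_11(8107/3) = v_11(num) − v_11(den) = 2; compare against these criteria.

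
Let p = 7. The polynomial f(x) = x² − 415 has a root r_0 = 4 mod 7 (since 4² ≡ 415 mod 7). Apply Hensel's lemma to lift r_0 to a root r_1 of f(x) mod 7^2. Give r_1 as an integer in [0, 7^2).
r_1 = 11 (mod 49)

Hensel's recurrence: r_{i+1} = r_i − f(r_i)·(f′(r_i))^{-1} mod 7^{i+2}, with f′(x) = 2x. Iterate:
  r_0 = 4 (mod 7)
  r_1 = 11 (mod 49)
Final: r_1 = 11, and one checks f(r_1) ≡ 0 mod 7^2.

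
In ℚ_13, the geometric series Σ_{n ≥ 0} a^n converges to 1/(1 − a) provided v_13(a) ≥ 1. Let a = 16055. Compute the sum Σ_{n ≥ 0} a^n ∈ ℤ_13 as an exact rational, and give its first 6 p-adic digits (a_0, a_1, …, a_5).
Σ a^n = 1/(1 − a) = -1/16054;  first 6 digits = (1, 0, 4, 7, 3, 5)

v_13(a) = 2 ≥ 1, so the series converges in ℤ_13 to 1/(1 − a) = 1/(1 − 16055) = -1/16054. Expand this rational in ℤ_13: compute digits iteratively via d_i = x_i mod 13, x_{i+1} = (x_i − d_i)/13. The first 6 digits are (1, 0, 4, 7, 3, 5).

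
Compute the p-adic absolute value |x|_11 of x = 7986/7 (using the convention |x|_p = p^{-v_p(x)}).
|7986/7|_11 = 1/1331

Step 1 — compute v_11(x) by factoring powers of 11 out of the numerator and denominator: v_11(7986/7) = 3. Step 2 — apply |x|_p = p^{-v_p(x)} = 11^{-3} = 1/1331.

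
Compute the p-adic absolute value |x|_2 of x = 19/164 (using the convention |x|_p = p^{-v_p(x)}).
|19/164|_2 = 4

Step 1 — compute v_2(x) by factoring powers of 2 out of the numerator and denominator: v_2(19/164) = -2. Step 2 — apply |x|_p = p^{-v_p(x)} = 2^{2} = 4.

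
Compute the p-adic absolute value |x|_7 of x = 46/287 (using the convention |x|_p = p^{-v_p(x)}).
|46/287|_7 = 7

Step 1 — compute v_7(x) by factoring powers of 7 out of the numerator and denominator: v_7(46/287) = -1. Step 2 — apply |x|_p = p^{-v_p(x)} = 7^{1} = 7.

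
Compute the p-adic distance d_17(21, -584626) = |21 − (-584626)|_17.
d_17(21, -584626) = 1/83521

Step 1 — x − y = 21 − (-584626) = 584647. Step 2 — v_17(584647) = 4 (factor: 584647 = (17^4 · 7); the sign does not affect v_p). Step 3 — |x − y|_17 = 17^{-4} = 1/83521.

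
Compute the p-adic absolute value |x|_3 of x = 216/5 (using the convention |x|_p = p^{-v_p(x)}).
|216/5|_3 = 1/27

Step 1 — compute v_3(x) by factoring powers of 3 out of the numerator and denominator: v_3(216/5) = 3. Step 2 — apply |x|_p = p^{-v_p(x)} = 3^{-3} = 1/27.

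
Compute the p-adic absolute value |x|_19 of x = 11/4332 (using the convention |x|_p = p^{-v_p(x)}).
|11/4332|_19 = 361

Step 1 — compute v_19(x) by factoring powers of 19 out of the numerator and denominator: v_19(11/4332) = -2. Step 2 — apply |x|_p = p^{-v_p(x)} = 19^{2} = 361.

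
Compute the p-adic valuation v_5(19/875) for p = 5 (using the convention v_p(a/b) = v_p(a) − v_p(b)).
v_5(19/875) = -3

Factor powers of 5 from the numerator and denominator of the reduced fraction: 19 = 5^0 · 19 and 875 = 5^3 · 7. Apply v_p(a/b) = v_p(a) − v_p(b): v_5(19/875) = 0 − 3 = -3.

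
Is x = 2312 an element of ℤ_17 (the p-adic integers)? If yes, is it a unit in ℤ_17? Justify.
x ∈ ℤ_17 but not a unit; v_17(x) = 2 > 0

ℤ_17 = {x ∈ ℚ_17 : v_17(x) ≥ 0} and ℤ_17^× = {x ∈ ℤ_17 : v_17(x) = 0}. Here v_17(2312) = v_17(num) − v_17(den) = 2; compare against these criteria.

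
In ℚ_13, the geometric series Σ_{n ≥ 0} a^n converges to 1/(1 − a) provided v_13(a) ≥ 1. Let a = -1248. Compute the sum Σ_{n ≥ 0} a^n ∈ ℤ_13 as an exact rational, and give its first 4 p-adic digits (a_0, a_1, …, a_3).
Σ a^n = 1/(1 − a) = 1/1249;  first 4 digits = (1, 8, 4, 11)

v_13(a) = 1 ≥ 1, so the series converges in ℤ_13 to 1/(1 − a) = 1/(1 − (-1248)) = 1/1249. Expand this rational in ℤ_13: compute digits iteratively via d_i = x_i mod 13, x_{i+1} = (x_i − d_i)/13. The first 4 digits are (1, 8, 4, 11).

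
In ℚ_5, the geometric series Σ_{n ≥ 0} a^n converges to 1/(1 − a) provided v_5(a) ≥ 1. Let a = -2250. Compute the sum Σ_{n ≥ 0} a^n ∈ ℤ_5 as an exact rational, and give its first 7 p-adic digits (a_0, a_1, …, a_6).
Σ a^n = 1/(1 − a) = 1/2251;  first 7 digits = (1, 0, 0, 2, 1, 4, 3)

v_5(a) = 3 ≥ 1, so the series converges in ℤ_5 to 1/(1 − a) = 1/(1 − (-2250)) = 1/2251. Expand this rational in ℤ_5: compute digits iteratively via d_i = x_i mod 5, x_{i+1} = (x_i − d_i)/5. The first 7 digits are (1, 0, 0, 2, 1, 4, 3).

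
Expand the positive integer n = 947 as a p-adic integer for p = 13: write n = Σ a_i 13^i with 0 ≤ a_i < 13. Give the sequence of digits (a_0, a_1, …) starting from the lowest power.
(a_0, a_1, …) = (11, 7, 5)

Repeated division by 13 gives the digits low-to-high: 947 = 11 + 7·13^1 + 5·13^2. Digit sequence: (11, 7, 5).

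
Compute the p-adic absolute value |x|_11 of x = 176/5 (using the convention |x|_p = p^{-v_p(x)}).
|176/5|_11 = 1/11

Step 1 — compute v_11(x) by factoring powers of 11 out of the numerator and denominator: v_11(176/5) = 1. Step 2 — apply |x|_p = p^{-v_p(x)} = 11^{-1} = 1/11.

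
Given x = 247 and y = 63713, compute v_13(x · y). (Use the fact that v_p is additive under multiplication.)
v_13(15737111) = 4

v_p(x) = 1 (factor: 247 = 13^1 · 19); v_p(y) = 3 (factor: 63713 = 13^3 · 29). Additivity: v_p(xy) = v_p(x) + v_p(y) = 1 + 3 = 4. (Direct check: xy = 15737111 = 13^4 · (551).)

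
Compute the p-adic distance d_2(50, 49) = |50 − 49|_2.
d_2(50, 49) = 1

Step 1 — x − y = 50 − 49 = 1. Step 2 — v_2(1) = 0 (factor: 1 = (2^0 · 1); the sign does not affect v_p). Step 3 — |x − y|_2 = 2^{0} = 1.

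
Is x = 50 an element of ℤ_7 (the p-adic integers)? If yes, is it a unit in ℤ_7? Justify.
x ∈ ℤ_7^× (unit); v_7(x) = 0

ℤ_7 = {x ∈ ℚ_7 : v_7(x) ≥ 0} and ℤ_7^× = {x ∈ ℤ_7 : v_7(x) = 0}. Here v_7(50) = v_7(num) − v_7(den) = 0; compare against these criteria.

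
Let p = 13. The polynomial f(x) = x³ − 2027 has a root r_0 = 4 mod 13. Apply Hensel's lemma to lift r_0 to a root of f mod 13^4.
r_3 = 7245 (mod 28561)

Hensel: r_{i+1} = r_i − f(r_i)/f′(r_i) mod 13^{i+2}, where f′(x) = 3x². Iterate:
  r_0 = 4 (mod 13)
  r_1 = 147 (mod 169)
  r_2 = 654 (mod 2197)
  r_3 = 7245 (mod 28561)
Final: r = 7245 with f(r) ≡ 0 mod 13^4.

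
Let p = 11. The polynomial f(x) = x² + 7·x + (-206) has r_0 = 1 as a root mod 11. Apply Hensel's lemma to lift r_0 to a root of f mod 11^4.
r_3 = 6920 (mod 14641)

Hensel: r_{i+1} = r_i − f(r_i)·(f′(r_i))^{-1} mod 11^{i+2}, f′(x) = 2x + 7. Iterate:
  r_0 = 1 (mod 11)
  r_1 = 23 (mod 121)
  r_2 = 265 (mod 1331)
  r_3 = 6920 (mod 14641)
Final: r = 6920 satisfies f(r) ≡ 0 mod 11^4.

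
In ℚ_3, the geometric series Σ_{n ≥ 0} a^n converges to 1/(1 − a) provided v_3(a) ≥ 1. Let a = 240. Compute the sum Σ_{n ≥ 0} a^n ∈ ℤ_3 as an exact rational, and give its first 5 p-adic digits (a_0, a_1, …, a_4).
Σ a^n = 1/(1 − a) = -1/239;  first 5 digits = (1, 2, 0, 2, 0)

v_3(a) = 1 ≥ 1, so the series converges in ℤ_3 to 1/(1 − a) = 1/(1 − 240) = -1/239. Expand this rational in ℤ_3: compute digits iteratively via d_i = x_i mod 3, x_{i+1} = (x_i − d_i)/3. The first 5 digits are (1, 2, 0, 2, 0).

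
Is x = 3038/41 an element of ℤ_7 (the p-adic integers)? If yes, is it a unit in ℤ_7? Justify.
x ∈ ℤ_7 but not a unit; v_7(x) = 2 > 0

ℤ_7 = {x ∈ ℚ_7 : v_7(x) ≥ 0} and ℤ_7^× = {x ∈ ℤ_7 : v_7(x) = 0}. Here v_7(3038/41) = v_7(num) − v_7(den) = 2; compare against these criteria.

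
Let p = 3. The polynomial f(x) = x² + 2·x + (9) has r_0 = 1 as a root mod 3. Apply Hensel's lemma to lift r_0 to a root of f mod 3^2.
r_1 = 7 (mod 9)

Hensel: r_{i+1} = r_i − f(r_i)·(f′(r_i))^{-1} mod 3^{i+2}, f′(x) = 2x + 2. Iterate:
  r_0 = 1 (mod 3)
  r_1 = 7 (mod 9)
Final: r = 7 satisfies f(r) ≡ 0 mod 3^2.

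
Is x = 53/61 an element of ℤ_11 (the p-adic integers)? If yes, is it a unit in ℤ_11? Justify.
x ∈ ℤ_11^× (unit); v_11(x) = 0

ℤ_11 = {x ∈ ℚ_11 : v_11(x) ≥ 0} and ℤ_11^× = {x ∈ ℤ_11 : v_11(x) = 0}. Here v_11(53/61) = v_11(num) − v_11(den) = 0; compare against these criteria.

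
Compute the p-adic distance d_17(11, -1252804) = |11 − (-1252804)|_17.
d_17(11, -1252804) = 1/83521

Step 1 — x − y = 11 − (-1252804) = 1252815. Step 2 — v_17(1252815) = 4 (factor: 1252815 = (17^4 · 15); the sign does not affect v_p). Step 3 — |x − y|_17 = 17^{-4} = 1/83521.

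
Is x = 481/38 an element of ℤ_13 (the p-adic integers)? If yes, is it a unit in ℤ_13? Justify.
x ∈ ℤ_13 but not a unit; v_13(x) = 1 > 0

ℤ_13 = {x ∈ ℚ_13 : v_13(x) ≥ 0} and ℤ_13^× = {x ∈ ℤ_13 : v_13(x) = 0}. Here v_13(481/38) = v_13(num) − v_13(den) = 1; compare against these criteria.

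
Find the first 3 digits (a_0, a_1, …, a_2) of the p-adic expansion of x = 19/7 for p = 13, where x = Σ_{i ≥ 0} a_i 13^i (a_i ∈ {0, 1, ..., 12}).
(a_0, …, a_2) = (12, 3, 9)

v_13(19/7) = 0 (numerator and denominator both coprime to 13), so x ∈ ℤ_13^×. Compute digits iteratively via a_i = x_i mod 13, x_{i+1} = (x_i − a_i)/13, with x_0 = x:
  x_0 = 19/7;  a_0 = 12;  x_1 = (x_0 − 12)/13 = -5/7
  x_1 = -5/7;  a_1 = 3;  x_2 = (x_1 − 3)/13 = -2/7
  x_2 = -2/7;  a_2 = 9;  x_3 = (x_2 − 9)/13 = -5/7
Digits: (12, 3, 9).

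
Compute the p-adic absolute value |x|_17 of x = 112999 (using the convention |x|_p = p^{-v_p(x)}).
|112999|_17 = 1/4913

Step 1 — compute v_17(x) by factoring powers of 17 out of the numerator and denominator: v_17(112999) = 3. Step 2 — apply |x|_p = p^{-v_p(x)} = 17^{-3} = 1/4913.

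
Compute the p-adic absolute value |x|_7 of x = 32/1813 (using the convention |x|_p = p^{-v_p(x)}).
|32/1813|_7 = 49

Step 1 — compute v_7(x) by factoring powers of 7 out of the numerator and denominator: v_7(32/1813) = -2. Step 2 — apply |x|_p = p^{-v_p(x)} = 7^{2} = 49.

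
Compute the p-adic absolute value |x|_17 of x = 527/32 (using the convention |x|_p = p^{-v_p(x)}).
|527/32|_17 = 1/17

Step 1 — compute v_17(x) by factoring powers of 17 out of the numerator and denominator: v_17(527/32) = 1. Step 2 — apply |x|_p = p^{-v_p(x)} = 17^{-1} = 1/17.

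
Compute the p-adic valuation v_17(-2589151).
v_17(-2589151) = 4

v_17(n) is the largest exponent k such that 17^k divides n. Factor out: -2589151 = -17^4 · 31. (Sign doesn't affect v_p.) So v_17(-2589151) = 4.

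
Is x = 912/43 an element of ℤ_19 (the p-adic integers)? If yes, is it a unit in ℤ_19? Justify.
x ∈ ℤ_19 but not a unit; v_19(x) = 1 > 0

ℤ_19 = {x ∈ ℚ_19 : v_19(x) ≥ 0} and ℤ_19^× = {x ∈ ℤ_19 : v_19(x) = 0}. Here v_19(912/43) = v_19(num) − v_19(den) = 1; compare against these criteria.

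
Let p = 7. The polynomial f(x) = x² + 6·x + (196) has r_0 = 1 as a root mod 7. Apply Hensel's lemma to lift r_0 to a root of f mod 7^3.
r_2 = 141 (mod 343)

Hensel: r_{i+1} = r_i − f(r_i)·(f′(r_i))^{-1} mod 7^{i+2}, f′(x) = 2x + 6. Iterate:
  r_0 = 1 (mod 7)
  r_1 = 43 (mod 49)
  r_2 = 141 (mod 343)
Final: r = 141 satisfies f(r) ≡ 0 mod 7^3.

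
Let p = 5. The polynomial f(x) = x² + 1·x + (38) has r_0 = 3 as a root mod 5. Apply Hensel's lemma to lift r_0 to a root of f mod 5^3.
r_2 = 103 (mod 125)

Hensel: r_{i+1} = r_i − f(r_i)·(f′(r_i))^{-1} mod 5^{i+2}, f′(x) = 2x + 1. Iterate:
  r_0 = 3 (mod 5)
  r_1 = 3 (mod 25)
  r_2 = 103 (mod 125)
Final: r = 103 satisfies f(r) ≡ 0 mod 5^3.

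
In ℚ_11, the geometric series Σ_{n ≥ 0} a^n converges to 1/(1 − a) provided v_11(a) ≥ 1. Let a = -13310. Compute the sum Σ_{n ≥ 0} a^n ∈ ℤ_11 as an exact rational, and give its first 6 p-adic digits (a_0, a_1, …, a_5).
Σ a^n = 1/(1 − a) = 1/13311;  first 6 digits = (1, 0, 0, 1, 10, 10)

v_11(a) = 3 ≥ 1, so the series converges in ℤ_11 to 1/(1 − a) = 1/(1 − (-13310)) = 1/13311. Expand this rational in ℤ_11: compute digits iteratively via d_i = x_i mod 11, x_{i+1} = (x_i − d_i)/11. The first 6 digits are (1, 0, 0, 1, 10, 10).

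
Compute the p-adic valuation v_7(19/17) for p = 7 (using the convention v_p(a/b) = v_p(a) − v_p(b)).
v_7(19/17) = 0

Factor powers of 7 from the numerator and denominator of the reduced fraction: 19 = 7^0 · 19 and 17 = 7^0 · 17. Apply v_p(a/b) = v_p(a) − v_p(b): v_7(19/17) = 0 − 0 = 0.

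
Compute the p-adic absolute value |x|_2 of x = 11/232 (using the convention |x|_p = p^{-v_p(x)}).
|11/232|_2 = 8

Step 1 — compute v_2(x) by factoring powers of 2 out of the numerator and denominator: v_2(11/232) = -3. Step 2 — apply |x|_p = p^{-v_p(x)} = 2^{3} = 8.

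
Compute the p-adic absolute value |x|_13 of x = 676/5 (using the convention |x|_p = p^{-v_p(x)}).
|676/5|_13 = 1/169

Step 1 — compute v_13(x) by factoring powers of 13 out of the numerator and denominator: v_13(676/5) = 2. Step 2 — apply |x|_p = p^{-v_p(x)} = 13^{-2} = 1/169.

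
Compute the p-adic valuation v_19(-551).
v_19(-551) = 1

v_19(n) is the largest exponent k such that 19^k divides n. Factor out: -551 = -19^1 · 29. (Sign doesn't affect v_p.) So v_19(-551) = 1.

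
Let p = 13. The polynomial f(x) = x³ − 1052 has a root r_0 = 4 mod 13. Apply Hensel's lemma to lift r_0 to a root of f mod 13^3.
r_2 = 1616 (mod 2197)

Hensel: r_{i+1} = r_i − f(r_i)/f′(r_i) mod 13^{i+2}, where f′(x) = 3x². Iterate:
  r_0 = 4 (mod 13)
  r_1 = 95 (mod 169)
  r_2 = 1616 (mod 2197)
Final: r = 1616 with f(r) ≡ 0 mod 13^3.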